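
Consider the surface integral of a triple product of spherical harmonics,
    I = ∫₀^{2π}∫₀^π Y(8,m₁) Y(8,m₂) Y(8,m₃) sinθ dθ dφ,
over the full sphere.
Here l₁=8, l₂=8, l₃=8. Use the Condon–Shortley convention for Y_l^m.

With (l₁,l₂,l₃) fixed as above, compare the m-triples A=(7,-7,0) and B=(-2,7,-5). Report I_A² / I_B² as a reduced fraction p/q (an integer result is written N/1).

49/36

l's match ⇒ only the (l;m) 3-j factors differ between A and B.
A: triangle coeff Δ(8,8,8) = 1/236637794250; Σ_t [0,1]: t=0:+1/1024192512000 t=1:−1/8193540096000 = 1/1170505728000; (3j)²=637/74290 [(8 8 8; 7 -7 0)], sign=+1
B: triangle coeff Δ(8,8,8) = 1/236637794250; Σ_t [7,8]: t=7:−1/146313216000 t=8:+1/292626432000 = -1/292626432000; (3j)²=234/37145 [(8 8 8; -2 7 -5)], sign=+1
I_A²/I_B² = (637/74290)/(234/37145) = 49/36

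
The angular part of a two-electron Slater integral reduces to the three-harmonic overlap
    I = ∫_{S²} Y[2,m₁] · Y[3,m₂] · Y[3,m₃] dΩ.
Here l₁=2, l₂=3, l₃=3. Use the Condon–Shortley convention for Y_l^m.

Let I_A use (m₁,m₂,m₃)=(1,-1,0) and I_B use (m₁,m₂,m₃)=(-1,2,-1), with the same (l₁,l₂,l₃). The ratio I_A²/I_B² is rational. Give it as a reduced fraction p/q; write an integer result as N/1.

Shared (l₁,l₂,l₃)=(2,3,3): N and (l;000)² cancel in I_A²/I_B².
A: Δ = 2!·2!·4!/9! = 1/3780; Racah Σ t=0..1: t=0:+1/8 t=1:−1/12 = 1/24; ⇒ 3j(2 3 3; 1 -1 0)² = 1/210, sgn -1
B: Δ = 2!·2!·4!/9! = 1/3780; Racah Σ t=1..2: t=1:−1/48 t=2:+1/12 = 1/16; ⇒ 3j(2 3 3; -1 2 -1)² = 1/28, sgn +1
I_A²/I_B² = (1/210)/(1/28) = 2/15

2/15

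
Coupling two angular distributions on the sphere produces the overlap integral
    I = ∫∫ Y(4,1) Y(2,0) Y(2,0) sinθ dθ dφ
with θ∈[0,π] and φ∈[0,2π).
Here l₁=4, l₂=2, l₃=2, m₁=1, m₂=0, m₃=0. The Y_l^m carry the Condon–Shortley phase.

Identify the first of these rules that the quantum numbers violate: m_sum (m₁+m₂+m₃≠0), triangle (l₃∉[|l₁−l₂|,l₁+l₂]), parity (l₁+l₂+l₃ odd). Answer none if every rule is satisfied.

Σmᵢ = 1  ✗
l₃∈[|l₁−l₂|,l₁+l₂]=[2,6], have l₃=2
Σlᵢ = 8 ⇒ even

m_sum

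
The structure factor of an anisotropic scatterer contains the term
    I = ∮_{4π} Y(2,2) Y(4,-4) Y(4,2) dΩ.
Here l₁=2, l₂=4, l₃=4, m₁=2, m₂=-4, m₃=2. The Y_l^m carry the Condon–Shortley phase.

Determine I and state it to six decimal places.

-0.106180

Checks pass: Σm=0; 10 even; l₃=4∈[2,6].
(2·2+1)(2·4+1)(2·4+1) = 405
Δ: 2! 2! 6! / 11! → 1/13860
sum: t=0:+1/192 t=1:−1/36 t=2:+1/192 = -5/288
3j²(2 4 4; 0 0 0) = Δ·Π!·Σ² = 20/693  (sign -1)
sum: t=0:+1/2880 = 1/2880
3j²(2 4 4; 2 -4 2) = Δ·Π!·Σ² = 2/165  (sign +1)
combine: 4πI² = 405·20/693·2/165 = 120/847
take √, sign -1: I = -0.10618031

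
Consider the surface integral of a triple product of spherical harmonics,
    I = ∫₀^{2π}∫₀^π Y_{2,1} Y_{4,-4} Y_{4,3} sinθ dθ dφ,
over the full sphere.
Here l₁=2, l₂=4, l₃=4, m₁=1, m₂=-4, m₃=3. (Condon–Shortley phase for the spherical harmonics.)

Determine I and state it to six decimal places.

m-sum 0 ✓  L=10 even ✓  2≤4≤6 ✓
Π(2lᵢ+1) = 5×9×9 = 405
triangle coeff Δ(2,4,4) = 1/13860
Σ_t [0,2]: t=0:+1/192 t=1:−1/36 t=2:+1/192 = -5/288
(3j)²=20/693 [(2 4 4; 0 0 0)], sign=-1
Σ_t [0,0]: t=0:+1/1440 = 1/1440
(3j)²=7/165 [(2 4 4; 1 -4 3)], sign=-1
⇒ 4πI² = 60/121
I = (+1)√(60/121/(4π)) = 0.19864517

0.198645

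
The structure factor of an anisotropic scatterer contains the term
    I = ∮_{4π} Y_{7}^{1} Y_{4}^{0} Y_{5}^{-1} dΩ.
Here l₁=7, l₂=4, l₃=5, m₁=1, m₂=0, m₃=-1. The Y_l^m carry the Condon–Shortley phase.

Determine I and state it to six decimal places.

Rules hold: Σm=0, L=16 even, 3≤5≤11.
N = 15·9·11 = 1485
Δ = 6!·8!·2!/17! = 1/6126120
Racah Σ t=2..4: t=2:+1/69120 t=3:−1/20736 t=4:+1/69120 = -1/51840
⇒ 3j(7 4 5; 0 0 0)² = 280/21879, sgn +1
Racah Σ t=2..4: t=2:+1/55296 t=3:−1/25920 t=4:+1/138240 = -11/829440
⇒ 3j(7 4 5; 1 0 -1)² = 11/1326, sgn -1
4πI² = N·(3j₀)²·(3jₘ)² = 7700/48841
I = -1·√(0.157654/4π) = -0.11200777

-0.112008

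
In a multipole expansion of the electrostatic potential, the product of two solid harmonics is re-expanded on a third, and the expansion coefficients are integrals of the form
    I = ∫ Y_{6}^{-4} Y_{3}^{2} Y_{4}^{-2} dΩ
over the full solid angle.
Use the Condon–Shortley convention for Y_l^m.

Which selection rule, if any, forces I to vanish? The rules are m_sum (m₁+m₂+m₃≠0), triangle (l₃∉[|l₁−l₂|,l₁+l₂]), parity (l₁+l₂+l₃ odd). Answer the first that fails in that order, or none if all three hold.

Σmᵢ = -4  ✗
l₃∈[|l₁−l₂|,l₁+l₂]=[3,9], have l₃=4
Σlᵢ = 13 ⇒ odd

m_sum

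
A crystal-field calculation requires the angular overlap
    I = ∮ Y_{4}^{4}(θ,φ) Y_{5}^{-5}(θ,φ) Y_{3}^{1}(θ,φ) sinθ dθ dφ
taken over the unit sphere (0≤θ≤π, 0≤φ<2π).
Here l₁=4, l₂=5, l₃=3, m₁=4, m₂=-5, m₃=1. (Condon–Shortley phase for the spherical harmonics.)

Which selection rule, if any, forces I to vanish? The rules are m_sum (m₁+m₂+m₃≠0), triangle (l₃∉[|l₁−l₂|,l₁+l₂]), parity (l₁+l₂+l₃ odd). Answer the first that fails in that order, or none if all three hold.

none

Σmᵢ = 0  ✓
l₃∈[|l₁−l₂|,l₁+l₂]=[1,9], have l₃=3  ✓
Σlᵢ = 12 ⇒ even  ✓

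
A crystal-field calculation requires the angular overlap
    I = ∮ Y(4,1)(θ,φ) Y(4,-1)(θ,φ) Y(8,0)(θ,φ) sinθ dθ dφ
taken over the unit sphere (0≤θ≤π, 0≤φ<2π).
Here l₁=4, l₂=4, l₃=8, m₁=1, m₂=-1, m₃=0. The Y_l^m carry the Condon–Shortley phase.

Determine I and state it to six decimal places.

0.187552

m-sum 0 ✓  L=16 even ✓  0≤8≤8 ✓
Π(2lᵢ+1) = 9×9×17 = 1377
triangle coeff Δ(4,4,8) = 1/218790
Σ_t [0,0]: t=0:+1/331776 = 1/331776
(3j)²=490/21879 [(4 4 8; 0 0 0)], sign=+1
Σ_t [0,0]: t=0:+1/518400 = 1/518400
(3j)²=1568/109395 [(4 4 8; 1 -1 0)], sign=+1
⇒ 4πI² = 153664/347633
I = (+1)√(153664/347633/(4π)) = 0.18755154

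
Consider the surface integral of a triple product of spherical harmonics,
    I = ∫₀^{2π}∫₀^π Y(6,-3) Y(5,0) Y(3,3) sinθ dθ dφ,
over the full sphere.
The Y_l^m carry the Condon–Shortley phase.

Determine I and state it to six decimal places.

0.190675

Checks pass: Σm=0; 14 even; l₃=3∈[1,11].
(2·6+1)(2·5+1)(2·3+1) = 1001
Δ: 8! 4! 2! / 15! → 1/675675
sum: t=3:−1/8640 t=4:+1/2304 t=5:−1/8640 = 7/34560
3j²(6 5 3; 0 0 0) = Δ·Π!·Σ² = 7/429  (sign -1)
sum: t=5:−1/34560 = -1/34560
3j²(6 5 3; -3 0 3) = Δ·Π!·Σ² = 4/143  (sign -1)
combine: 4πI² = 1001·7/429·4/143 = 196/429
take √, sign +1: I = 0.19067531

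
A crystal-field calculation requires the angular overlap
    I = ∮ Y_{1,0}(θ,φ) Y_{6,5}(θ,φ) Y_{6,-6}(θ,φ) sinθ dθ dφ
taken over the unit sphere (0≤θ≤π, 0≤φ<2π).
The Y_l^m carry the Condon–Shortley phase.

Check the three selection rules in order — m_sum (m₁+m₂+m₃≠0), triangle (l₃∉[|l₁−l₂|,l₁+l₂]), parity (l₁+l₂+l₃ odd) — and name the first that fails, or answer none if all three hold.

azimuthal sum: 0 + 5 − 6 = -1  ✗
5 ≤ 6 ≤ 7 (triangle on l)
L = 1 + 6 + 6 = 13 (odd)

m_sum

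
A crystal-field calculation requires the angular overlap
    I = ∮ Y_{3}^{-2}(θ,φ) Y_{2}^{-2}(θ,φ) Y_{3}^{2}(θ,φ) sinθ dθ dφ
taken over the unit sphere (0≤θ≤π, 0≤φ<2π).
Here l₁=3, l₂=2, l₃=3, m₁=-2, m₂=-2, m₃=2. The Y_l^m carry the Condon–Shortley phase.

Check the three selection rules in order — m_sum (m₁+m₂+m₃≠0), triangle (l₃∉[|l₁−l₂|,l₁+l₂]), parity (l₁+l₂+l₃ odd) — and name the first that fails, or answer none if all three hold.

m_sum

azimuthal sum: -2 − 2 + 2 = -2  ✗
1 ≤ 3 ≤ 5 (triangle on l)
L = 3 + 2 + 3 = 8 (even)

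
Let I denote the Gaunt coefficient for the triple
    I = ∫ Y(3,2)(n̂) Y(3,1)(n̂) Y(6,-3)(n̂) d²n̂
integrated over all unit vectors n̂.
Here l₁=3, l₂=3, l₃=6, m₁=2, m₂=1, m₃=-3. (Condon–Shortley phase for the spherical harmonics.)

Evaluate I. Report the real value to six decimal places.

m-sum 0 ✓  L=12 even ✓  0≤6≤6 ✓
Π(2lᵢ+1) = 7×7×13 = 637
triangle coeff Δ(3,3,6) = 1/12012
Σ_t [0,0]: t=0:+1/1296 = 1/1296
(3j)²=100/3003 [(3 3 6; 0 0 0)], sign=+1
Σ_t [0,0]: t=0:+1/5760 = 1/5760
(3j)²=9/286 [(3 3 6; 2 1 -3)], sign=-1
⇒ 4πI² = 1050/1573
I = (-1)√(1050/1573/(4π)) = -0.23047581

-0.230476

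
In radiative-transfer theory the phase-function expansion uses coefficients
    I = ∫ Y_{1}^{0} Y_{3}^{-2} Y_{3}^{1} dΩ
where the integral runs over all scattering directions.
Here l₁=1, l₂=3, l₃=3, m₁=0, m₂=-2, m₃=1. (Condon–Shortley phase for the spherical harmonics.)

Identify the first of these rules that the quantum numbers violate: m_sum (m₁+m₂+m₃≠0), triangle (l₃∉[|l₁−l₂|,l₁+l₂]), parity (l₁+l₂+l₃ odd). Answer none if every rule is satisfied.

m₁+m₂+m₃ = 0 − 2 + 1 = -1  ✗
triangle: |1−3|=2 ≤ l₃=3 ≤ 1+3=4
parity: l₁+l₂+l₃ = 7 is odd

m_sum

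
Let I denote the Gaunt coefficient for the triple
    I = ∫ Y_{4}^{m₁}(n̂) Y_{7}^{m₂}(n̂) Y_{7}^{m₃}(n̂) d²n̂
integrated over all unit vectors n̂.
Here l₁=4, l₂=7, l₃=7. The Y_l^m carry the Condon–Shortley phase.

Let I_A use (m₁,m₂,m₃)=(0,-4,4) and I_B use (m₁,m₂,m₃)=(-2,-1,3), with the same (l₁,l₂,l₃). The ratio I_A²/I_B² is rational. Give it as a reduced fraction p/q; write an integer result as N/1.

247808/63375

Shared (l₁,l₂,l₃)=(4,7,7): N and (l;000)² cancel in I_A²/I_B².
A: Δ = 4!·4!·10!/19! = 1/58198140; Racah Σ t=0..3: t=0:+1/17418240 t=1:−1/2903040 t=2:+1/5806080 t=3:−1/130636800 = -1/8164800; ⇒ 3j(4 7 7; 0 -4 4)² = 11264/1322685, sgn +1
B: Δ = 4!·4!·10!/19! = 1/58198140; Racah Σ t=2..4: t=2:+1/1658880 t=3:−1/1088640 t=4:+1/7741440 = -13/69672960; ⇒ 3j(4 7 7; -2 -1 3)² = 325/149226, sgn -1
I_A²/I_B² = (11264/1322685)/(325/149226) = 247808/63375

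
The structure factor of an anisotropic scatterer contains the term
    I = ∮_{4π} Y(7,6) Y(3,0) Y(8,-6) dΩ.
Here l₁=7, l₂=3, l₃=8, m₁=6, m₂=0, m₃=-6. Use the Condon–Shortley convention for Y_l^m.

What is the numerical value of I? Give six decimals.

-0.175725

m-sum 0 ✓  L=18 even ✓  4≤8≤10 ✓
Π(2lᵢ+1) = 15×7×17 = 1785
triangle coeff Δ(7,3,8) = 1/5290740
Σ_t [0,2]: t=0:+1/7257600 t=1:−1/2073600 t=2:+1/7257600 = -1/4838400
(3j)²=252/20995 [(7 3 8; 0 0 0)], sign=-1
Σ_t [0,1]: t=0:+1/479001600 t=1:−1/1916006400 = 1/638668800
(3j)²=117/6460 [(7 3 8; 6 0 -6)], sign=+1
⇒ 4πI² = 11907/30685
I = (-1)√(11907/30685/(4π)) = -0.17572485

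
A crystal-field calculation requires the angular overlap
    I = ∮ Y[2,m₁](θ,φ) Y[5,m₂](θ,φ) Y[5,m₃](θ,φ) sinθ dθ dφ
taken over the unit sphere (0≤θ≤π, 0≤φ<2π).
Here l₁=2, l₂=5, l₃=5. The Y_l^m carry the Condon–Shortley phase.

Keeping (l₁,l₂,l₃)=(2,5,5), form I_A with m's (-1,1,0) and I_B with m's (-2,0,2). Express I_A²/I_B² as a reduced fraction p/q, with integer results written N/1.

1/28

Same 2,5,5: normalisation and zero-m 3j drop out of the ratio.
A: Δ: 2! 2! 8! / 13! → 1/38610; sum: t=1:−1/1440 t=2:+1/1152 = 1/5760; 3j²(2 5 5; -1 1 0) = Δ·Π!·Σ² = 1/858  (sign -1)
B: Δ: 2! 2! 8! / 13! → 1/38610; sum: t=2:+1/2880 = 1/2880; 3j²(2 5 5; -2 0 2) = Δ·Π!·Σ² = 14/429  (sign -1)
I_A²/I_B² = (1/858)/(14/429) = 1/28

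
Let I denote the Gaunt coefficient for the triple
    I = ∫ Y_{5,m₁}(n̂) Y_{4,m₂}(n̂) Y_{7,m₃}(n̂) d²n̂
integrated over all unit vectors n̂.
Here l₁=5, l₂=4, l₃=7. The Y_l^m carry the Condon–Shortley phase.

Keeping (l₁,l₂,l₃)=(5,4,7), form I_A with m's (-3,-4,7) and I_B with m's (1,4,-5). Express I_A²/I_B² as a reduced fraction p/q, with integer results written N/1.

Shared (l₁,l₂,l₃)=(5,4,7): N and (l;000)² cancel in I_A²/I_B².
A: Δ = 2!·8!·6!/17! = 1/6126120; Racah Σ t=0..0: t=0:+1/58060800 = 1/58060800; ⇒ 3j(5 4 7; -3 -4 7)² = 7/510, sgn +1
B: Δ = 2!·8!·6!/17! = 1/6126120; Racah Σ t=2..2: t=2:+1/2073600 = 1/2073600; ⇒ 3j(5 4 7; 1 4 -5)² = 28/1105, sgn +1
I_A²/I_B² = (7/510)/(28/1105) = 13/24

13/24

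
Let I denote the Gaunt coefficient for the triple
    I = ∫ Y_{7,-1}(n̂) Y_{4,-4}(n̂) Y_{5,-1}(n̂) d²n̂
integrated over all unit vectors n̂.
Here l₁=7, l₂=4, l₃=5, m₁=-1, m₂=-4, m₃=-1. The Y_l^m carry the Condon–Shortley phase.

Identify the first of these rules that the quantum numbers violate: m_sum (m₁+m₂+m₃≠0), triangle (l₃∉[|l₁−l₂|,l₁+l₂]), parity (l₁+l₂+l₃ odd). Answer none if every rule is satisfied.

m_sum

m₁+m₂+m₃ = -1 − 4 − 1 = -6  ✗
triangle: |7−4|=3 ≤ l₃=5 ≤ 7+4=11
parity: l₁+l₂+l₃ = 16 is even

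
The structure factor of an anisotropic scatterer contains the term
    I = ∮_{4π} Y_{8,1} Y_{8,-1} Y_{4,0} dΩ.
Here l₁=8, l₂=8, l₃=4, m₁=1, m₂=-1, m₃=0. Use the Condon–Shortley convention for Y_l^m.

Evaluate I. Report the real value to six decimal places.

-0.106214

m-sum 0 ✓  L=20 even ✓  0≤4≤16 ✓
Π(2lᵢ+1) = 17×17×9 = 2601
triangle coeff Δ(8,8,4) = 1/185175900
Σ_t [4,8]: t=4:+1/557383680 t=5:−1/21772800 t=6:+1/8294400 t=7:−1/21772800 t=8:+1/557383680 = 1/30965760
(3j)²=36/4199 [(8 8 4; 0 0 0)], sign=+1
Σ_t [3,7]: t=3:−1/1254113280 t=4:+1/34836480 t=5:−1/9676800 t=6:+1/18662400 t=7:−1/348364800 = -31/1254113280
(3j)²=961/151164 [(8 8 4; 1 -1 0)], sign=-1
⇒ 4πI² = 8649/61009
I = (-1)√(8649/61009/(4π)) = -0.10621383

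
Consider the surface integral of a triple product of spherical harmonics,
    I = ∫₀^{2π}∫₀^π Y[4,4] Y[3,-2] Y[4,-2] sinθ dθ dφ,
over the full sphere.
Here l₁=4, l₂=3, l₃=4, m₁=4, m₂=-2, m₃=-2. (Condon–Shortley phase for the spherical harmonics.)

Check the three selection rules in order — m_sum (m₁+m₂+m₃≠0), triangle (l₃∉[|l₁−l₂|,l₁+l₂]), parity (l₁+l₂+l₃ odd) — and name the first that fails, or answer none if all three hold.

parity

m₁+m₂+m₃ = 4 − 2 − 2 = 0  ✓
triangle: |4−3|=1 ≤ l₃=4 ≤ 4+3=7  ✓
parity: l₁+l₂+l₃ = 11 is odd  ✗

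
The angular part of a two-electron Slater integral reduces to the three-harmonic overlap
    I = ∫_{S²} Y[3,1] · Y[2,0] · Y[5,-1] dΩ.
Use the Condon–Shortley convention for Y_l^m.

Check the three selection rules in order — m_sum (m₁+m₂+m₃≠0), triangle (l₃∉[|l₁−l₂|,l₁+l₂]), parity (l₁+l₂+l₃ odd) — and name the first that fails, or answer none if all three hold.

azimuthal sum: 1 + 0 − 1 = 0  ✓
1 ≤ 5 ≤ 5 (triangle on l)  ✓
L = 3 + 2 + 5 = 10 (even)  ✓

none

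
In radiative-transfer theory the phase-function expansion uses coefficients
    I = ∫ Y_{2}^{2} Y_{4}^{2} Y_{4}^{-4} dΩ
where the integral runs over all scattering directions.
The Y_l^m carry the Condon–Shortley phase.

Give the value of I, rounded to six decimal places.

-0.106180

Checks pass: Σm=0; 10 even; l₃=4∈[2,6].
(2·2+1)(2·4+1)(2·4+1) = 405
Δ: 2! 2! 6! / 11! → 1/13860
sum: t=0:+1/192 t=1:−1/36 t=2:+1/192 = -5/288
3j²(2 4 4; 0 0 0) = Δ·Π!·Σ² = 20/693  (sign -1)
sum: t=0:+1/2880 = 1/2880
3j²(2 4 4; 2 2 -4) = Δ·Π!·Σ² = 2/165  (sign +1)
combine: 4πI² = 405·20/693·2/165 = 120/847
take √, sign -1: I = -0.10618031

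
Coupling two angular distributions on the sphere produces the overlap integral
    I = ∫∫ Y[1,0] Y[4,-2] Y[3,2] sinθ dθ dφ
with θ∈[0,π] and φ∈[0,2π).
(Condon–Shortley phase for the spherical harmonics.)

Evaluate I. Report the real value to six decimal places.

Checks pass: Σm=0; 8 even; l₃=3∈[3,5].
(2·1+1)(2·4+1)(2·3+1) = 189
Δ: 2! 0! 6! / 9! → 1/252
sum: t=1:−1/36 = -1/36
3j²(1 4 3; 0 0 0) = Δ·Π!·Σ² = 4/63  (sign +1)
sum: t=1:−1/120 = -1/120
3j²(1 4 3; 0 -2 2) = Δ·Π!·Σ² = 1/21  (sign +1)
combine: 4πI² = 189·4/63·1/21 = 4/7
take √, sign +1: I = 0.21324362

0.213244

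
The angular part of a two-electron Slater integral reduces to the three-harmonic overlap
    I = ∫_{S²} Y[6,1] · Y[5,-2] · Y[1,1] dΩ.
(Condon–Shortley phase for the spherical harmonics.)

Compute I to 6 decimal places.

-0.129207

m-sum 0 ✓  L=12 even ✓  1≤1≤11 ✓
Π(2lᵢ+1) = 13×11×3 = 429
triangle coeff Δ(6,5,1) = 1/858
Σ_t [5,5]: t=5:−1/14400 = -1/14400
(3j)²=6/143 [(6 5 1; 0 0 0)], sign=+1
Σ_t [3,3]: t=3:−1/60480 = -1/60480
(3j)²=5/429 [(6 5 1; 1 -2 1)], sign=-1
⇒ 4πI² = 30/143
I = (-1)√(30/143/(4π)) = -0.12920749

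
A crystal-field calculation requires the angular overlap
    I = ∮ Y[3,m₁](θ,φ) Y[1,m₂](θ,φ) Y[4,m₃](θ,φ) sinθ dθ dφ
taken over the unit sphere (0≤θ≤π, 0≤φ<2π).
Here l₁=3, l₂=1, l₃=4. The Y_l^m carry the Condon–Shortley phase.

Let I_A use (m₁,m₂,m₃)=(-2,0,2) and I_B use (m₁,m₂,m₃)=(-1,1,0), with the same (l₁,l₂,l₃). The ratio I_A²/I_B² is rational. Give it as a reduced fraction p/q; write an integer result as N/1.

Shared (l₁,l₂,l₃)=(3,1,4): N and (l;000)² cancel in I_A²/I_B².
A: Δ = 0!·6!·2!/9! = 1/252; Racah Σ t=0..0: t=0:+1/120 = 1/120; ⇒ 3j(3 1 4; -2 0 2)² = 1/21, sgn +1
B: Δ = 0!·6!·2!/9! = 1/252; Racah Σ t=0..0: t=0:+1/96 = 1/96; ⇒ 3j(3 1 4; -1 1 0)² = 1/42, sgn +1
I_A²/I_B² = (1/21)/(1/42) = 2/1

2/1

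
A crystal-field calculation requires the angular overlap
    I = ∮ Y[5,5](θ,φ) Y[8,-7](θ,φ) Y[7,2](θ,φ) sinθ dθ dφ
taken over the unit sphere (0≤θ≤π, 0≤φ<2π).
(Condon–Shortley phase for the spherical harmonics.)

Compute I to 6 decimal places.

-0.105931

Checks pass: Σm=0; 20 even; l₃=7∈[3,13].
(2·5+1)(2·8+1)(2·7+1) = 2805
Δ: 6! 4! 10! / 21! → 1/814773960
sum: t=1:−1/87091200 t=2:+1/4976640 t=3:−1/2073600 t=4:+1/4976640 t=5:−1/87091200 = -1/9676800
3j²(5 8 7; 0 0 0) = Δ·Π!·Σ² = 360/46189  (sign +1)
sum: t=0:+1/6270566400 = 1/6270566400
3j²(5 8 7; 5 -7 2) = Δ·Π!·Σ² = 25/3876  (sign -1)
combine: 4πI² = 2805·360/46189·25/3876 = 11250/79781
take √, sign -1: I = -0.10593064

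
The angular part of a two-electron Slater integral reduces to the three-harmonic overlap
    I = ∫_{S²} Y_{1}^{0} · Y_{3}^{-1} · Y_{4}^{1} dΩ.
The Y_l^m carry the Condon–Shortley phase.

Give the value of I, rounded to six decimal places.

-0.238414

Rules hold: Σm=0, L=8 even, 2≤4≤4.
N = 3·7·9 = 189
Δ = 0!·2!·6!/9! = 1/252
Racah Σ t=0..0: t=0:+1/36 = 1/36
⇒ 3j(1 3 4; 0 0 0)² = 4/63, sgn +1
Racah Σ t=0..0: t=0:+1/48 = 1/48
⇒ 3j(1 3 4; 0 -1 1)² = 5/84, sgn -1
4πI² = N·(3j₀)²·(3jₘ)² = 5/7
I = -1·√(0.714286/4π) = -0.23841361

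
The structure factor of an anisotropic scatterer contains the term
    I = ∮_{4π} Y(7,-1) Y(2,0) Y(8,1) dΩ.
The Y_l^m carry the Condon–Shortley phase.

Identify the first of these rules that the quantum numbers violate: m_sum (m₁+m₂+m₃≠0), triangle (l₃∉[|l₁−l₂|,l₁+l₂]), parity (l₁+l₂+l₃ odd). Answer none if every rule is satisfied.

azimuthal sum: -1 + 0 + 1 = 0  ✓
5 ≤ 8 ≤ 9 (triangle on l)  ✓
L = 7 + 2 + 8 = 17 (odd)  ✗

parity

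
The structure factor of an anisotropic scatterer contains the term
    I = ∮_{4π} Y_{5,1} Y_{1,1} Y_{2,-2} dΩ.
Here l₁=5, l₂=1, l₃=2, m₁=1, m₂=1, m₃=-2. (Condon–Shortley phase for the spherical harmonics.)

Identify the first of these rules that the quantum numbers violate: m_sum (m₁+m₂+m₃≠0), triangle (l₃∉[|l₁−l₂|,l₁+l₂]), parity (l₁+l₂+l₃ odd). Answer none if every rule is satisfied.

triangle

Σmᵢ = 0  ✓
l₃∈[|l₁−l₂|,l₁+l₂]=[4,6], have l₃=2  ✗
Σlᵢ = 8 ⇒ even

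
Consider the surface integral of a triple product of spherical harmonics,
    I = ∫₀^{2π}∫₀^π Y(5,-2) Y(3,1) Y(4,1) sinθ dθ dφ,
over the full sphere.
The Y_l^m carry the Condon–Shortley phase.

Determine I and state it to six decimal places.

0.148044

m-sum 0 ✓  L=12 even ✓  2≤4≤8 ✓
Π(2lᵢ+1) = 11×7×9 = 693
triangle coeff Δ(5,3,4) = 1/180180
Σ_t [1,3]: t=1:−1/576 t=2:+1/144 t=3:−1/576 = 1/288
(3j)²=20/1001 [(5 3 4; 0 0 0)], sign=+1
Σ_t [2,4]: t=2:+1/960 t=3:−1/288 t=4:+1/1728 = -1/540
(3j)²=128/6435 [(5 3 4; -2 1 1)], sign=+1
⇒ 4πI² = 512/1859
I = (+1)√(512/1859/(4π)) = 0.14804384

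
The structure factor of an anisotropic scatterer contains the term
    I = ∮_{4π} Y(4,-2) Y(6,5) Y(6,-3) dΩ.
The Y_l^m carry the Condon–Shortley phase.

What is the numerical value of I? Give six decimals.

Checks pass: Σm=0; 16 even; l₃=6∈[2,10].
(2·4+1)(2·6+1)(2·6+1) = 1521
Δ: 4! 4! 8! / 17! → 1/15315300
sum: t=0:+1/829440 t=1:−1/25920 t=2:+1/9216 t=3:−1/25920 t=4:+1/829440 = 7/207360
3j²(4 6 6; 0 0 0) = Δ·Π!·Σ² = 28/2431  (sign +1)
sum: t=3:−1/1451520 t=4:+1/483840 = 1/725760
3j²(4 6 6; -2 5 -3) = Δ·Π!·Σ² = 24/1547  (sign -1)
combine: 4πI² = 1521·28/2431·24/1547 = 864/3179
take √, sign -1: I = -0.14706410

-0.147064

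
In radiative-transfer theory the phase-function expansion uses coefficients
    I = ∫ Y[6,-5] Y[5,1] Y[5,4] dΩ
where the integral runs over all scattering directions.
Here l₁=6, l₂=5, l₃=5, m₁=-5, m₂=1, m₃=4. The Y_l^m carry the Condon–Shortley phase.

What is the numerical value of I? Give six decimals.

Rules hold: Σm=0, L=16 even, 1≤5≤11.
N = 13·11·11 = 1573
Δ = 6!·6!·4!/17! = 1/28588560
Racah Σ t=1..5: t=1:−1/345600 t=2:+1/13824 t=3:−1/5184 t=4:+1/13824 t=5:−1/345600 = -7/129600
⇒ 3j(6 5 5; 0 0 0)² = 80/7293, sgn +1
Racah Σ t=5..6: t=5:−1/518400 t=6:+1/2073600 = -1/691200
⇒ 3j(6 5 5; -5 1 4)² = 81/4420, sgn +1
4πI² = N·(3j₀)²·(3jₘ)² = 1188/3757
I = +1·√(0.31621/4π) = 0.15862904

0.158629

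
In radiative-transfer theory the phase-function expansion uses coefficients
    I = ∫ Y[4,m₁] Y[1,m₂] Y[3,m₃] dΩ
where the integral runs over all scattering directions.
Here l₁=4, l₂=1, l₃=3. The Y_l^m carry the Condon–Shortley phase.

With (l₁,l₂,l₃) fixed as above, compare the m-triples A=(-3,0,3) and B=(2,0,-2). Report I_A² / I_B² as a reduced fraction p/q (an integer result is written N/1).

Shared (l₁,l₂,l₃)=(4,1,3): N and (l;000)² cancel in I_A²/I_B².
A: Δ = 2!·6!·0!/9! = 1/252; Racah Σ t=1..1: t=1:−1/720 = -1/720; ⇒ 3j(4 1 3; -3 0 3)² = 1/36, sgn -1
B: Δ = 2!·6!·0!/9! = 1/252; Racah Σ t=1..1: t=1:−1/120 = -1/120; ⇒ 3j(4 1 3; 2 0 -2)² = 1/21, sgn +1
I_A²/I_B² = (1/36)/(1/21) = 7/12

7/12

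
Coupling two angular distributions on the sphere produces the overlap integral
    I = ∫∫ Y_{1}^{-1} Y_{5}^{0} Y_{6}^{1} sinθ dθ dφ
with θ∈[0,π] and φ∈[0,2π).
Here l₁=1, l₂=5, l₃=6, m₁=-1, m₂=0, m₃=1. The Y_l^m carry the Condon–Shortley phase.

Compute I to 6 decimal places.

Rules hold: Σm=0, L=12 even, 4≤6≤6.
N = 3·11·13 = 429
Δ = 0!·2!·10!/13! = 1/858
Racah Σ t=0..0: t=0:+1/14400 = 1/14400
⇒ 3j(1 5 6; 0 0 0)² = 6/143, sgn +1
Racah Σ t=0..0: t=0:+1/28800 = 1/28800
⇒ 3j(1 5 6; -1 0 1)² = 7/286, sgn -1
4πI² = N·(3j₀)²·(3jₘ)² = 63/143
I = -1·√(0.440559/4π) = -0.18723944

-0.187239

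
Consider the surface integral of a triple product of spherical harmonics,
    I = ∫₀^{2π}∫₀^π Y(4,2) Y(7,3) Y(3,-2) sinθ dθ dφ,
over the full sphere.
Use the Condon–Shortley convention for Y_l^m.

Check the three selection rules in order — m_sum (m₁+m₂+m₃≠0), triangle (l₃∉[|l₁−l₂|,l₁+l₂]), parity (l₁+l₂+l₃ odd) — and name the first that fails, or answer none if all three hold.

m_sum

m₁+m₂+m₃ = 2 + 3 − 2 = 3  ✗
triangle: |4−7|=3 ≤ l₃=3 ≤ 4+7=11
parity: l₁+l₂+l₃ = 14 is even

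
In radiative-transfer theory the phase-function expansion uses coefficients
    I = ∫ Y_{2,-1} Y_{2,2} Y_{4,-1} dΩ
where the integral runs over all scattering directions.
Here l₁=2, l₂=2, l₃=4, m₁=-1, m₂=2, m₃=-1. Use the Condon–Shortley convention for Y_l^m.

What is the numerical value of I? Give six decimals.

-0.090112

Rules hold: Σm=0, L=8 even, 0≤4≤4.
N = 5·5·9 = 225
Δ = 0!·4!·4!/9! = 1/630
Racah Σ t=0..0: t=0:+1/16 = 1/16
⇒ 3j(2 2 4; 0 0 0)² = 2/35, sgn +1
Racah Σ t=0..0: t=0:+1/144 = 1/144
⇒ 3j(2 2 4; -1 2 -1)² = 1/126, sgn -1
4πI² = N·(3j₀)²·(3jₘ)² = 5/49
I = -1·√(0.102041/4π) = -0.09011188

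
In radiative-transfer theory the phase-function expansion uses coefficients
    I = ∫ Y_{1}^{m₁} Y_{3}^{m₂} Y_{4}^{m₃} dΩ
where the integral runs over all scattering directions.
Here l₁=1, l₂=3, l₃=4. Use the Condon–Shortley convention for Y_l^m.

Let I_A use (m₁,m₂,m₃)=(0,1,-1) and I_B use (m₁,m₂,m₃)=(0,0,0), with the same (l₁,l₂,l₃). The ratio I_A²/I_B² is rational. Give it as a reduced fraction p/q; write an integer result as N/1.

15/16

Shared (l₁,l₂,l₃)=(1,3,4): N and (l;000)² cancel in I_A²/I_B².
A: Δ = 0!·2!·6!/9! = 1/252; Racah Σ t=0..0: t=0:+1/48 = 1/48; ⇒ 3j(1 3 4; 0 1 -1)² = 5/84, sgn -1
B: Δ = 0!·2!·6!/9! = 1/252; Racah Σ t=0..0: t=0:+1/36 = 1/36; ⇒ 3j(1 3 4; 0 0 0)² = 4/63, sgn +1
I_A²/I_B² = (5/84)/(4/63) = 15/16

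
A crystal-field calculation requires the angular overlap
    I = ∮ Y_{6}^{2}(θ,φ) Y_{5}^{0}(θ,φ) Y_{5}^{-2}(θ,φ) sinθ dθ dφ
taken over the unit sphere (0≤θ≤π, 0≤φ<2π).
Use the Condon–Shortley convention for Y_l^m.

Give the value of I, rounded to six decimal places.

-0.043391

Checks pass: Σm=0; 16 even; l₃=5∈[1,11].
(2·6+1)(2·5+1)(2·5+1) = 1573
Δ: 6! 6! 4! / 17! → 1/28588560
sum: t=1:−1/345600 t=2:+1/13824 t=3:−1/5184 t=4:+1/13824 t=5:−1/345600 = -7/129600
3j²(6 5 5; 0 0 0) = Δ·Π!·Σ² = 80/7293  (sign +1)
sum: t=1:−1/103680 t=2:+1/13824 t=3:−1/17280 t=4:+1/207360 = 1/103680
3j²(6 5 5; 2 0 -2) = Δ·Π!·Σ² = 10/7293  (sign -1)
combine: 4πI² = 1573·80/7293·10/7293 = 800/33813
take √, sign -1: I = -0.04339086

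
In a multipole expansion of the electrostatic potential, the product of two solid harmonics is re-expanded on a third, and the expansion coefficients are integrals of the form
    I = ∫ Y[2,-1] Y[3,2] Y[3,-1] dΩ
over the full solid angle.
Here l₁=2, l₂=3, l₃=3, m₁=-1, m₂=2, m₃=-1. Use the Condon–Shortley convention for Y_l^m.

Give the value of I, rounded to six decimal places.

m-sum 0 ✓  L=8 even ✓  1≤3≤5 ✓
Π(2lᵢ+1) = 5×7×7 = 245
triangle coeff Δ(2,3,3) = 1/3780
Σ_t [0,2]: t=0:+1/24 t=1:−1/4 t=2:+1/24 = -1/6
(3j)²=4/105 [(2 3 3; 0 0 0)], sign=+1
Σ_t [1,2]: t=1:−1/48 t=2:+1/12 = 1/16
(3j)²=1/28 [(2 3 3; -1 2 -1)], sign=+1
⇒ 4πI² = 1/3
I = (+1)√(1/3/(4π)) = 0.16286750

0.162868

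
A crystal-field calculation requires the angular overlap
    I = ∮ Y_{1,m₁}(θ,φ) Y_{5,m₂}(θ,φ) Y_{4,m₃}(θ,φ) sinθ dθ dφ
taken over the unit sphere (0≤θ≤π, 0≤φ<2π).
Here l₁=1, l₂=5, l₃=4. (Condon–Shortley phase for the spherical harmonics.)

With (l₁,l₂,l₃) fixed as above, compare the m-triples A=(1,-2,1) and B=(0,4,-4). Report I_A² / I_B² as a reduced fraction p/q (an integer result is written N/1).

7/3

Shared (l₁,l₂,l₃)=(1,5,4): N and (l;000)² cancel in I_A²/I_B².
A: Δ = 2!·0!·8!/11! = 1/495; Racah Σ t=0..0: t=0:+1/1440 = 1/1440; ⇒ 3j(1 5 4; 1 -2 1)² = 7/165, sgn -1
B: Δ = 2!·0!·8!/11! = 1/495; Racah Σ t=1..1: t=1:−1/40320 = -1/40320; ⇒ 3j(1 5 4; 0 4 -4)² = 1/55, sgn -1
I_A²/I_B² = (7/165)/(1/55) = 7/3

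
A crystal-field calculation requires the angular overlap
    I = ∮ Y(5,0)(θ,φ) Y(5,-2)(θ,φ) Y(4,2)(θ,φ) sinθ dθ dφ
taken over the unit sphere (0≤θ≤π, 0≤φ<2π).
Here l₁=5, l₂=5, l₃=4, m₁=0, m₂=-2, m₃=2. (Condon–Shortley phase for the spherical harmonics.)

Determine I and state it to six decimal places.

Rules hold: Σm=0, L=14 even, 0≤4≤10.
N = 11·11·9 = 1089
Δ = 6!·4!·4!/15! = 1/3153150
Racah Σ t=1..5: t=1:−1/69120 t=2:+1/1728 t=3:−1/576 t=4:+1/1728 t=5:−1/69120 = -7/11520
⇒ 3j(5 5 4; 0 0 0)² = 2/143, sgn -1
Racah Σ t=1..3: t=1:−1/11520 t=2:+1/1728 t=3:−1/3456 = 7/34560
⇒ 3j(5 5 4; 0 -2 2)² = 7/858, sgn +1
4πI² = N·(3j₀)²·(3jₘ)² = 21/169
I = -1·√(0.12426/4π) = -0.09944006

-0.099440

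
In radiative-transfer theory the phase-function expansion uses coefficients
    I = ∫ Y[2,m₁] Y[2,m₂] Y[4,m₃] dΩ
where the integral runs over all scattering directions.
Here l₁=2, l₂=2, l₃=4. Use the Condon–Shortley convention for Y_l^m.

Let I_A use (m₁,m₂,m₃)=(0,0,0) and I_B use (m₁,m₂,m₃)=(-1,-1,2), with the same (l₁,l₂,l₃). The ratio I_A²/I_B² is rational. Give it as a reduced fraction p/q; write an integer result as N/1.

l's match ⇒ only the (l;m) 3-j factors differ between A and B.
A: triangle coeff Δ(2,2,4) = 1/630; Σ_t [0,0]: t=0:+1/16 = 1/16; (3j)²=2/35 [(2 2 4; 0 0 0)], sign=+1
B: triangle coeff Δ(2,2,4) = 1/630; Σ_t [0,0]: t=0:+1/36 = 1/36; (3j)²=4/63 [(2 2 4; -1 -1 2)], sign=+1
I_A²/I_B² = (2/35)/(4/63) = 9/10

9/10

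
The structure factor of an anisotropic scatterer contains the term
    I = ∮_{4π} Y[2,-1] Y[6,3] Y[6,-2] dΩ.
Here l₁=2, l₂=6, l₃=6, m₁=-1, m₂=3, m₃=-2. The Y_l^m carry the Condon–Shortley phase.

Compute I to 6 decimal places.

Checks pass: Σm=0; 14 even; l₃=6∈[4,8].
(2·2+1)(2·6+1)(2·6+1) = 845
Δ: 2! 2! 10! / 15! → 1/90090
sum: t=0:+1/69120 t=1:−1/14400 t=2:+1/69120 = -7/172800
3j²(2 6 6; 0 0 0) = Δ·Π!·Σ² = 14/715  (sign -1)
sum: t=1:−1/161280 t=2:+1/60480 = 1/96768
3j²(2 6 6; -1 3 -2) = Δ·Π!·Σ² = 15/1001  (sign +1)
combine: 4πI² = 845·14/715·15/1001 = 30/121
take √, sign -1: I = -0.14046335

-0.140463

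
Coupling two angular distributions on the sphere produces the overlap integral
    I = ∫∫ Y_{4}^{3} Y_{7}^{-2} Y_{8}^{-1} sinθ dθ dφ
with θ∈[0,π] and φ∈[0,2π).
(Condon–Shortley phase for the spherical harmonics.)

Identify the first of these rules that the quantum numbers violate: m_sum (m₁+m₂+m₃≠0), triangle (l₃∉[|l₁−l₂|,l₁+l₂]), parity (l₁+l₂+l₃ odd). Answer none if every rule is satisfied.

azimuthal sum: 3 − 2 − 1 = 0  ✓
3 ≤ 8 ≤ 11 (triangle on l)  ✓
L = 4 + 7 + 8 = 19 (odd)  ✗

parity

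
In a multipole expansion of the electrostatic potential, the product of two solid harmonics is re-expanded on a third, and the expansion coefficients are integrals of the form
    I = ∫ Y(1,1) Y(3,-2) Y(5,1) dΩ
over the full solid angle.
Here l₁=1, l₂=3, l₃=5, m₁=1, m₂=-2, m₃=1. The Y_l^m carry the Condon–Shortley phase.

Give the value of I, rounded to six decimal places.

0.000000

triangle: need 2≤l₃≤4, have 5; I=0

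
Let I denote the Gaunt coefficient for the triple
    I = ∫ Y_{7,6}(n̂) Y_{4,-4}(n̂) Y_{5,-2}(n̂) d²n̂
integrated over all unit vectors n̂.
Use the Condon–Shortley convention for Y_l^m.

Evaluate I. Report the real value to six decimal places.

m-sum 0 ✓  L=16 even ✓  3≤5≤11 ✓
Π(2lᵢ+1) = 15×9×11 = 1485
triangle coeff Δ(7,4,5) = 1/6126120
Σ_t [2,4]: t=2:+1/69120 t=3:−1/20736 t=4:+1/69120 = -1/51840
(3j)²=280/21879 [(7 4 5; 0 0 0)], sign=+1
Σ_t [0,0]: t=0:+1/7257600 = 1/7257600
(3j)²=2/85 [(7 4 5; 6 -4 -2)], sign=-1
⇒ 4πI² = 1680/3757
I = (-1)√(1680/3757/(4π)) = -0.18863797

-0.188638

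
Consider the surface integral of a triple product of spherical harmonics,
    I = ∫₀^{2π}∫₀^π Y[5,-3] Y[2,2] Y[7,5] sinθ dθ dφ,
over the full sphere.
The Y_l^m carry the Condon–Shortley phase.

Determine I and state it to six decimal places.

-3 + 2 + 5 = 4 ≠ 0: azimuthal integral kills it; I = 0

0.000000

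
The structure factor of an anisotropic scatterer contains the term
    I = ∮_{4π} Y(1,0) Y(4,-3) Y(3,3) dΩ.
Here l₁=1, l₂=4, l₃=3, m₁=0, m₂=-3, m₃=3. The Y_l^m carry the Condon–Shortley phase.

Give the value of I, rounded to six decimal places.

-0.162868

Checks pass: Σm=0; 8 even; l₃=3∈[3,5].
(2·1+1)(2·4+1)(2·3+1) = 189
Δ: 2! 0! 6! / 9! → 1/252
sum: t=1:−1/36 = -1/36
3j²(1 4 3; 0 0 0) = Δ·Π!·Σ² = 4/63  (sign +1)
sum: t=1:−1/720 = -1/720
3j²(1 4 3; 0 -3 3) = Δ·Π!·Σ² = 1/36  (sign -1)
combine: 4πI² = 189·4/63·1/36 = 1/3
take √, sign -1: I = -0.16286750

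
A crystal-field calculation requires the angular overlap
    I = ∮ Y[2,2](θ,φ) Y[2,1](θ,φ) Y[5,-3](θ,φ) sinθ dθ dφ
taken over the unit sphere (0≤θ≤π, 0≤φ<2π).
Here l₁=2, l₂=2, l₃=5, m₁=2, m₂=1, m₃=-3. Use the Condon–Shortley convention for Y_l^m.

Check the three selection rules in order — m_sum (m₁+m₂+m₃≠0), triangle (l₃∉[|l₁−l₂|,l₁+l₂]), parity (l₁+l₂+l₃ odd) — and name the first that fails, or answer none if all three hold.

azimuthal sum: 2 + 1 − 3 = 0  ✓
0 ≤ 5 ≤ 4 (triangle on l)  ✗
L = 2 + 2 + 5 = 9 (odd)

triangle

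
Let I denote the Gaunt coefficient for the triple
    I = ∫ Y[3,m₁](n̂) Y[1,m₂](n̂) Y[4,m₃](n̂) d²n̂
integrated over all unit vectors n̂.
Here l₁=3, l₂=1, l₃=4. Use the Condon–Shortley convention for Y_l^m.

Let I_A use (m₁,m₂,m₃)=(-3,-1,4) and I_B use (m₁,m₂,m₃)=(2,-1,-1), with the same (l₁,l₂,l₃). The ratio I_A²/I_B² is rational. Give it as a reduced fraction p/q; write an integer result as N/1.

l's match ⇒ only the (l;m) 3-j factors differ between A and B.
A: triangle coeff Δ(3,1,4) = 1/252; Σ_t [0,0]: t=0:+1/1440 = 1/1440; (3j)²=1/9 [(3 1 4; -3 -1 4)], sign=+1
B: triangle coeff Δ(3,1,4) = 1/252; Σ_t [0,0]: t=0:+1/240 = 1/240; (3j)²=1/84 [(3 1 4; 2 -1 -1)], sign=-1
I_A²/I_B² = (1/9)/(1/84) = 28/3

28/3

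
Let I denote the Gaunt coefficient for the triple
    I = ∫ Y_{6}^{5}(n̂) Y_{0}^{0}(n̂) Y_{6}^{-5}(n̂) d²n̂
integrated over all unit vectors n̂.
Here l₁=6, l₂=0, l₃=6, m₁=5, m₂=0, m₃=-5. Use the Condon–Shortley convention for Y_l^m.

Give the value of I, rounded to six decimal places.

Checks pass: Σm=0; 12 even; l₃=6∈[6,6].
(2·6+1)(2·0+1)(2·6+1) = 169
Δ: 0! 12! 0! / 13! → 1/13
sum: t=0:+1/518400 = 1/518400
3j²(6 0 6; 0 0 0) = Δ·Π!·Σ² = 1/13  (sign +1)
sum: t=0:+1/39916800 = 1/39916800
3j²(6 0 6; 5 0 -5) = Δ·Π!·Σ² = 1/13  (sign -1)
combine: 4πI² = 169·1/13·1/13 = 1/1
take √, sign -1: I = -0.28209479

-0.282095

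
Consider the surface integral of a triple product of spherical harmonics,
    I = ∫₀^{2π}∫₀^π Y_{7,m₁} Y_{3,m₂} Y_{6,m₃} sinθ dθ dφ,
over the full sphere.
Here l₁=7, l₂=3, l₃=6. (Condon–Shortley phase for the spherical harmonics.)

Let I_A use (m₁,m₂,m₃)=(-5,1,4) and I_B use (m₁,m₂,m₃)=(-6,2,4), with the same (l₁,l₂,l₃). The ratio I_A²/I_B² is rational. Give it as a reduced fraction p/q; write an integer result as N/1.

Shared (l₁,l₂,l₃)=(7,3,6): N and (l;000)² cancel in I_A²/I_B².
A: Δ = 4!·10!·2!/17! = 1/2042040; Racah Σ t=2..4: t=2:+1/29030400 t=3:−1/2177280 t=4:+1/3870720 = -29/174182400; ⇒ 3j(7 3 6; -5 1 4)² = 841/185640, sgn -1
B: Δ = 4!·10!·2!/17! = 1/2042040; Racah Σ t=3..4: t=3:−1/43545600 t=4:+1/8709120 = 1/10886400; ⇒ 3j(7 3 6; -6 2 4)² = 8/357, sgn +1
I_A²/I_B² = (841/185640)/(8/357) = 841/4160

841/4160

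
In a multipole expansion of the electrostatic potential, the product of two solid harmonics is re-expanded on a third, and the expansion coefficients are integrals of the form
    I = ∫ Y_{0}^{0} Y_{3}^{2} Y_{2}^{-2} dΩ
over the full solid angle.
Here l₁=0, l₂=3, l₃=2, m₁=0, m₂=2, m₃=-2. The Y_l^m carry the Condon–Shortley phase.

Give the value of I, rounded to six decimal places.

0.000000

triangle: need 3≤l₃≤3, have 2; I=0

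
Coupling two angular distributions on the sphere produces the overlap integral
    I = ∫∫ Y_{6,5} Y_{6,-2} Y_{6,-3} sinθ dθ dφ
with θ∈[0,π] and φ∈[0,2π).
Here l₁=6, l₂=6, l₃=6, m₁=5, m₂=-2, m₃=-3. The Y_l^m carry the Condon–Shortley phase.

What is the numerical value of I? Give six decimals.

-0.050240

Rules hold: Σm=0, L=18 even, 0≤6≤12.
N = 13·13·13 = 2197
Δ = 6!·6!·6!/19! = 1/325909584
Racah Σ t=0..6: t=0:+1/373248000 t=1:−1/1728000 t=2:+1/110592 t=3:−1/46656 t=4:+1/110592 t=5:−1/1728000 t=6:+1/373248000 = -7/1555200
⇒ 3j(6 6 6; 0 0 0)² = 400/46189, sgn -1
Racah Σ t=0..1: t=0:+1/4147200 t=1:−1/3110400 = -1/12441600
⇒ 3j(6 6 6; 5 -2 -3)² = 7/4199, sgn +1
4πI² = N·(3j₀)²·(3jₘ)² = 36400/1147619
I = -1·√(0.0317178/4π) = -0.05023968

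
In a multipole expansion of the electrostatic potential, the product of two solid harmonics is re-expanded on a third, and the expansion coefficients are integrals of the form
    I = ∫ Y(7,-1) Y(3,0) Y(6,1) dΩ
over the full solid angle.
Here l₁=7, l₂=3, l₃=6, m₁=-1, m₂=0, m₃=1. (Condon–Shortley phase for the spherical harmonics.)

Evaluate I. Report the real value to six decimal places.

Rules hold: Σm=0, L=16 even, 4≤6≤10.
N = 15·7·13 = 1365
Δ = 4!·10!·2!/17! = 1/2042040
Racah Σ t=1..3: t=1:−1/207360 t=2:+1/57600 t=3:−1/207360 = 1/129600
⇒ 3j(7 3 6; 0 0 0)² = 168/12155, sgn +1
Racah Σ t=1..3: t=1:−1/362880 t=2:+1/69120 t=3:−1/172800 = 43/7257600
⇒ 3j(7 3 6; -1 0 1)² = 1849/170170, sgn -1
4πI² = N·(3j₀)²·(3jₘ)² = 465948/2272985
I = -1·√(0.204994/4π) = -0.12772194

-0.127722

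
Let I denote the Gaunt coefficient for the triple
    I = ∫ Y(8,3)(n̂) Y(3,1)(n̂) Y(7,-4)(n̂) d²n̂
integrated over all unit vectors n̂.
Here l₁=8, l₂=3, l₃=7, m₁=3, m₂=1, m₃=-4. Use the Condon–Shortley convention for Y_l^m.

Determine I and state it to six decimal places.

0.147305

m-sum 0 ✓  L=18 even ✓  5≤7≤11 ✓
Π(2lᵢ+1) = 17×7×15 = 1785
triangle coeff Δ(8,3,7) = 1/5290740
Σ_t [1,3]: t=1:−1/7257600 t=2:+1/2073600 t=3:−1/7257600 = 1/4838400
(3j)²=252/20995 [(8 3 7; 0 0 0)], sign=-1
Σ_t [2,4]: t=2:+1/17418240 t=3:−1/43545600 t=4:+1/1916006400 = 67/1916006400
(3j)²=4489/352716 [(8 3 7; 3 1 -4)], sign=-1
⇒ 4πI² = 282807/1037153
I = (+1)√(282807/1037153/(4π)) = 0.14730542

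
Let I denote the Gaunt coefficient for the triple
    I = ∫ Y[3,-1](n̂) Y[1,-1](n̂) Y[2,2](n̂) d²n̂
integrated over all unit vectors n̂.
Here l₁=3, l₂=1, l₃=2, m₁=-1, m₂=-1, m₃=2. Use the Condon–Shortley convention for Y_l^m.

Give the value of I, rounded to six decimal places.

Checks pass: Σm=0; 6 even; l₃=2∈[2,4].
(2·3+1)(2·1+1)(2·2+1) = 105
Δ: 2! 4! 0! / 7! → 1/105
sum: t=1:−1/4 = -1/4
3j²(3 1 2; 0 0 0) = Δ·Π!·Σ² = 3/35  (sign -1)
sum: t=0:+1/48 = 1/48
3j²(3 1 2; -1 -1 2) = Δ·Π!·Σ² = 1/105  (sign +1)
combine: 4πI² = 105·3/35·1/105 = 3/35
take √, sign -1: I = -0.08258890

-0.082589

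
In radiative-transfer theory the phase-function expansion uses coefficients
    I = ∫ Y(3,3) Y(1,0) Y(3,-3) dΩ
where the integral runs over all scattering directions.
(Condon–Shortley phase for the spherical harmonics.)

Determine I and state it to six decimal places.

0.000000

L=7 odd ⇒ parity kills the (l;000) factor ⇒ I = 0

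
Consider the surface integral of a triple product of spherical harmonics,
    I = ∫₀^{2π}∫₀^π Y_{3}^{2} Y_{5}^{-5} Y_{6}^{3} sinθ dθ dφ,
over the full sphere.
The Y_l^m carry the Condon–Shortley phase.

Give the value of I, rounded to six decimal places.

m-sum 0 ✓  L=14 even ✓  2≤6≤8 ✓
Π(2lᵢ+1) = 7×11×13 = 1001
triangle coeff Δ(3,5,6) = 1/675675
Σ_t [0,2]: t=0:+1/8640 t=1:−1/2304 t=2:+1/8640 = -7/34560
(3j)²=7/429 [(3 5 6; 0 0 0)], sign=-1
Σ_t [0,0]: t=0:+1/483840 = 1/483840
(3j)²=6/1001 [(3 5 6; 2 -5 3)], sign=-1
⇒ 4πI² = 14/143
I = (+1)√(14/143/(4π)) = 0.08826552

0.088266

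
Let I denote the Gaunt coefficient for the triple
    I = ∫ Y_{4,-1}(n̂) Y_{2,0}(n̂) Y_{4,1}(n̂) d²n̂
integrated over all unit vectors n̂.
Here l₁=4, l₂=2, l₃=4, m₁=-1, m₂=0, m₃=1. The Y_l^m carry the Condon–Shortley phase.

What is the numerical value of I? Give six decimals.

Rules hold: Σm=0, L=10 even, 2≤4≤6.
N = 9·5·9 = 405
Δ = 2!·6!·2!/11! = 1/13860
Racah Σ t=0..2: t=0:+1/192 t=1:−1/36 t=2:+1/192 = -5/288
⇒ 3j(4 2 4; 0 0 0)² = 20/693, sgn -1
Racah Σ t=0..2: t=0:+1/480 t=1:−1/48 t=2:+1/144 = -17/1440
⇒ 3j(4 2 4; -1 0 1)² = 289/13860, sgn +1
4πI² = N·(3j₀)²·(3jₘ)² = 1445/5929
I = -1·√(0.243717/4π) = -0.13926381

-0.139264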